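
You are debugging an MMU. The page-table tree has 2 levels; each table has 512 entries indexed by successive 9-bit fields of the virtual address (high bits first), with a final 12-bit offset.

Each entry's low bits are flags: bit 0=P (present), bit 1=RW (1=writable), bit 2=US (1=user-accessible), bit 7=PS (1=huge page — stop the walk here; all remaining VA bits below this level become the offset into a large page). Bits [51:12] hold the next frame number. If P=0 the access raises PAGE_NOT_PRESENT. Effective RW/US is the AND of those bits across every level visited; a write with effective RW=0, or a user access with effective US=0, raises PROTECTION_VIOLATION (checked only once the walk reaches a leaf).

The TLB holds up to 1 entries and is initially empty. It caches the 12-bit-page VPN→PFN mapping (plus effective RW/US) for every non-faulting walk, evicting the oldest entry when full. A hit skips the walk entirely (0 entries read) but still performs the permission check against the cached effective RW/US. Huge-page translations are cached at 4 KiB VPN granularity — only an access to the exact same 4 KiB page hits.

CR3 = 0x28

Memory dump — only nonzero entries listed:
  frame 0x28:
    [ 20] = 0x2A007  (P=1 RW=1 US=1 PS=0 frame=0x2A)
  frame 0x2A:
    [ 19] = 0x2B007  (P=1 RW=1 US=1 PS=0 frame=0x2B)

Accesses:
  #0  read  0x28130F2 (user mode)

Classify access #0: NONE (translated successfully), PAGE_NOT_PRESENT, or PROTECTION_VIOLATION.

Trace:
#0 VA=0x28130F2 (r,user):
  L0 @0x28[20] → 0x2A007  P=1,RW=1,US=1,PS=0
  L1 @0x2A[19] → 0x2B007  P=1,RW=1,US=1,PS=0
  ✓ 0x2B0F2  — 2 lookups

Access #0 fault: NONE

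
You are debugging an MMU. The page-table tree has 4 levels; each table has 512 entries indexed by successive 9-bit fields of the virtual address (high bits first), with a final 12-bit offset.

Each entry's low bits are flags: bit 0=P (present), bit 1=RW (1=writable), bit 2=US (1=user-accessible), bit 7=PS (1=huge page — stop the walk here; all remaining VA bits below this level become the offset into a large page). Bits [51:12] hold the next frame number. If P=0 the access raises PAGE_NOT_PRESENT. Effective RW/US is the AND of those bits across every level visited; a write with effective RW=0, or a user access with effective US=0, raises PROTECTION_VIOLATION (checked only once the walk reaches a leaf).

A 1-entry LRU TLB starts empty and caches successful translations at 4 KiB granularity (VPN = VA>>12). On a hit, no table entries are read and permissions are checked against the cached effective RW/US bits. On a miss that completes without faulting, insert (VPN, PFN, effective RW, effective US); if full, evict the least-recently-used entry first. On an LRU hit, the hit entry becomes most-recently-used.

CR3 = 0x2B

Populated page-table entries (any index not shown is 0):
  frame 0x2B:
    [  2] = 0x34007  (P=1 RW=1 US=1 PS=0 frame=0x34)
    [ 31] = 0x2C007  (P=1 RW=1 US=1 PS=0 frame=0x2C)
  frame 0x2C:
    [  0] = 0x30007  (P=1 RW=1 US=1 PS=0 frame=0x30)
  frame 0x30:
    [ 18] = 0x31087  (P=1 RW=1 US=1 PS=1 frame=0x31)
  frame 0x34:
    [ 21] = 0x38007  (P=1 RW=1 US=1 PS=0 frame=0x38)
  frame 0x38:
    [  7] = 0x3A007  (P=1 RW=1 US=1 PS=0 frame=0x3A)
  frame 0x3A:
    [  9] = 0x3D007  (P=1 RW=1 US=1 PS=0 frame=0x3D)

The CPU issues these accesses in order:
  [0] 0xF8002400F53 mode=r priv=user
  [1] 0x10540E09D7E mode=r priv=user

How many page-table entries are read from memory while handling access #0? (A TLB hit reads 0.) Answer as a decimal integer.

Per-access translation:
#0 VA=0xF8002400F53 (r,user):
  [0] read 0x2B idx=31: raw=0x2C007 flags P=1 W=1 U=1 S=0
  [1] read 0x2C idx=0: raw=0x30007 flags P=1 W=1 U=1 S=0
  [2] read 0x30 idx=18: raw=0x31087 flags P=1 W=1 U=1 S=1
  ✓ 0x31F53 (huge @L2)  — 3 lookups
#1 VA=0x10540E09D7E (r,user):
  [0] read 0x2B idx=2: raw=0x34007 flags P=1 W=1 U=1 S=0
  [1] read 0x34 idx=21: raw=0x38007 flags P=1 W=1 U=1 S=0
  [2] read 0x38 idx=7: raw=0x3A007 flags P=1 W=1 U=1 S=0
  [3] read 0x3A idx=9: raw=0x3D007 flags P=1 W=1 U=1 S=0
  ✓ 0x3DD7E  — 4 lookups

Entries read for #0: 3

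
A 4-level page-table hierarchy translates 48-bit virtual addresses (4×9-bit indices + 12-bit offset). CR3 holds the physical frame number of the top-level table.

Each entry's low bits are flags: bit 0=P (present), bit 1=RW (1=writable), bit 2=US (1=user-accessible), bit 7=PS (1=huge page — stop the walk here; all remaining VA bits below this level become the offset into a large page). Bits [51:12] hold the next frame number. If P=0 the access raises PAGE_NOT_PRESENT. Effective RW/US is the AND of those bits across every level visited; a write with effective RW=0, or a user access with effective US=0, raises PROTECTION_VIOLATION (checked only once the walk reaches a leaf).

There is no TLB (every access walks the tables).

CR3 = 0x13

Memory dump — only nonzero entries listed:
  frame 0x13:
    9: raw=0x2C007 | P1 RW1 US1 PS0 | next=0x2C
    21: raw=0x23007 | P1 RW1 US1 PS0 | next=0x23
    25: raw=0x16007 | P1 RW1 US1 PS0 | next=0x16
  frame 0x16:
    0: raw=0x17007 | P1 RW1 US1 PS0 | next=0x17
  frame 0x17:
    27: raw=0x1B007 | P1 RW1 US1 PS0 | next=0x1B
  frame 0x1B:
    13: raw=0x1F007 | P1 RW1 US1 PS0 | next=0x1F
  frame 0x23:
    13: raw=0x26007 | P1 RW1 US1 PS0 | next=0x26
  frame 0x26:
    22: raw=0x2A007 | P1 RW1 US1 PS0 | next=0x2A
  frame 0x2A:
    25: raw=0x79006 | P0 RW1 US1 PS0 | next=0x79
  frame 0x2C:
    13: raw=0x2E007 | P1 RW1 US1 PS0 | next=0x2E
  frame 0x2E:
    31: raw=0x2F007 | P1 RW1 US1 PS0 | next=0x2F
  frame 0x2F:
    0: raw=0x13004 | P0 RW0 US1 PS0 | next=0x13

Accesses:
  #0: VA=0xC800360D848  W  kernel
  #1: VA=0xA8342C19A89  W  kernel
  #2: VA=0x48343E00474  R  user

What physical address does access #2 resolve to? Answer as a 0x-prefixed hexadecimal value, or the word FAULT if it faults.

Walk each access:
#0 VA=0xC800360D848 (w,kernel):
  [0] read 0x13 idx=25: raw=0x16007 flags P=1 W=1 U=1 S=0
  [1] read 0x16 idx=0: raw=0x17007 flags P=1 W=1 U=1 S=0
  [2] read 0x17 idx=27: raw=0x1B007 flags P=1 W=1 U=1 S=0
  [3] read 0x1B idx=13: raw=0x1F007 flags P=1 W=1 U=1 S=0
  ✓ 0x1F848  — 4 lookups
#1 VA=0xA8342C19A89 (w,kernel):
  [0] read 0x13 idx=21: raw=0x23007 flags P=1 W=1 U=1 S=0
  [1] read 0x23 idx=13: raw=0x26007 flags P=1 W=1 U=1 S=0
  [2] read 0x26 idx=22: raw=0x2A007 flags P=1 W=1 U=1 S=0
  [3] read 0x2A idx=25: raw=0x79006 flags P=0 W=1 U=1 S=0
  → PAGE_NOT_PRESENT  (4 entries read)
#2 VA=0x48343E00474 (r,user):
  [0] read 0x13 idx=9: raw=0x2C007 flags P=1 W=1 U=1 S=0
  [1] read 0x2C idx=13: raw=0x2E007 flags P=1 W=1 U=1 S=0
  [2] read 0x2E idx=31: raw=0x2F007 flags P=1 W=1 U=1 S=0
  [3] read 0x2F idx=0: raw=0x13004 flags P=0 W=0 U=1 S=0
  → PAGE_NOT_PRESENT  (4 entries read)

Access #2 PA: FAULT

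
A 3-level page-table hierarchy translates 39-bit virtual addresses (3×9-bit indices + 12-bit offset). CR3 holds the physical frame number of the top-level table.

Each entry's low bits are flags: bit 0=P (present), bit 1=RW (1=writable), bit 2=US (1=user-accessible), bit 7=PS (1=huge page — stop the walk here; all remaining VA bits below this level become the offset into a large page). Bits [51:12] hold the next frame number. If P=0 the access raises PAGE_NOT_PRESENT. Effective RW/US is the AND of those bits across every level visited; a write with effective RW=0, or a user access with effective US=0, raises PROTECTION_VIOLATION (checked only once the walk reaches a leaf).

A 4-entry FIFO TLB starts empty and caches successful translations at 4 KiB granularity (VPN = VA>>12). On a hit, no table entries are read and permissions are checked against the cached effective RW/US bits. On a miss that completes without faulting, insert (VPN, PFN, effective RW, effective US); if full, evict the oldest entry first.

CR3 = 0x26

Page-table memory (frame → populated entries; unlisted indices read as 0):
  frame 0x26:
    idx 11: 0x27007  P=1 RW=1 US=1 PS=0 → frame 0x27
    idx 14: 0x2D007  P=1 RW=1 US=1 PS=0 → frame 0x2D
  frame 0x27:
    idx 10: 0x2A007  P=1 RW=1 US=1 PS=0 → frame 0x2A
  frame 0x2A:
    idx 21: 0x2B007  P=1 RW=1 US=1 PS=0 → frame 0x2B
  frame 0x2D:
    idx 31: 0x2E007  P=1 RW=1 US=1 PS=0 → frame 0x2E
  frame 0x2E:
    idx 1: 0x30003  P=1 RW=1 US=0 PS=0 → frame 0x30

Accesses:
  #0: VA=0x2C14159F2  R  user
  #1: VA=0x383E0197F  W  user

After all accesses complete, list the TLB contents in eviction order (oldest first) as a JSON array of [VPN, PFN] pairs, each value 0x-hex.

Per-access translation:
#0 VA=0x2C14159F2 (r,user):
  L0 @0x26[11] → 0x27007  P=1,RW=1,US=1,PS=0
  L1 @0x27[10] → 0x2A007  P=1,RW=1,US=1,PS=0
  L2 @0x2A[21] → 0x2B007  P=1,RW=1,US=1,PS=0
  ⇒ phys 0x2B9F2  [3 reads]
#1 VA=0x383E0197F (w,user):
  L0 @0x26[14] → 0x2D007  P=1,RW=1,US=1,PS=0
  L1 @0x2D[31] → 0x2E007  P=1,RW=1,US=1,PS=0
  L2 @0x2E[1] → 0x30003  P=1,RW=1,US=0,PS=0
  → PROTECTION_VIOLATION  (3 entries read)

TLB: [["0x2C1415", "0x2B"]]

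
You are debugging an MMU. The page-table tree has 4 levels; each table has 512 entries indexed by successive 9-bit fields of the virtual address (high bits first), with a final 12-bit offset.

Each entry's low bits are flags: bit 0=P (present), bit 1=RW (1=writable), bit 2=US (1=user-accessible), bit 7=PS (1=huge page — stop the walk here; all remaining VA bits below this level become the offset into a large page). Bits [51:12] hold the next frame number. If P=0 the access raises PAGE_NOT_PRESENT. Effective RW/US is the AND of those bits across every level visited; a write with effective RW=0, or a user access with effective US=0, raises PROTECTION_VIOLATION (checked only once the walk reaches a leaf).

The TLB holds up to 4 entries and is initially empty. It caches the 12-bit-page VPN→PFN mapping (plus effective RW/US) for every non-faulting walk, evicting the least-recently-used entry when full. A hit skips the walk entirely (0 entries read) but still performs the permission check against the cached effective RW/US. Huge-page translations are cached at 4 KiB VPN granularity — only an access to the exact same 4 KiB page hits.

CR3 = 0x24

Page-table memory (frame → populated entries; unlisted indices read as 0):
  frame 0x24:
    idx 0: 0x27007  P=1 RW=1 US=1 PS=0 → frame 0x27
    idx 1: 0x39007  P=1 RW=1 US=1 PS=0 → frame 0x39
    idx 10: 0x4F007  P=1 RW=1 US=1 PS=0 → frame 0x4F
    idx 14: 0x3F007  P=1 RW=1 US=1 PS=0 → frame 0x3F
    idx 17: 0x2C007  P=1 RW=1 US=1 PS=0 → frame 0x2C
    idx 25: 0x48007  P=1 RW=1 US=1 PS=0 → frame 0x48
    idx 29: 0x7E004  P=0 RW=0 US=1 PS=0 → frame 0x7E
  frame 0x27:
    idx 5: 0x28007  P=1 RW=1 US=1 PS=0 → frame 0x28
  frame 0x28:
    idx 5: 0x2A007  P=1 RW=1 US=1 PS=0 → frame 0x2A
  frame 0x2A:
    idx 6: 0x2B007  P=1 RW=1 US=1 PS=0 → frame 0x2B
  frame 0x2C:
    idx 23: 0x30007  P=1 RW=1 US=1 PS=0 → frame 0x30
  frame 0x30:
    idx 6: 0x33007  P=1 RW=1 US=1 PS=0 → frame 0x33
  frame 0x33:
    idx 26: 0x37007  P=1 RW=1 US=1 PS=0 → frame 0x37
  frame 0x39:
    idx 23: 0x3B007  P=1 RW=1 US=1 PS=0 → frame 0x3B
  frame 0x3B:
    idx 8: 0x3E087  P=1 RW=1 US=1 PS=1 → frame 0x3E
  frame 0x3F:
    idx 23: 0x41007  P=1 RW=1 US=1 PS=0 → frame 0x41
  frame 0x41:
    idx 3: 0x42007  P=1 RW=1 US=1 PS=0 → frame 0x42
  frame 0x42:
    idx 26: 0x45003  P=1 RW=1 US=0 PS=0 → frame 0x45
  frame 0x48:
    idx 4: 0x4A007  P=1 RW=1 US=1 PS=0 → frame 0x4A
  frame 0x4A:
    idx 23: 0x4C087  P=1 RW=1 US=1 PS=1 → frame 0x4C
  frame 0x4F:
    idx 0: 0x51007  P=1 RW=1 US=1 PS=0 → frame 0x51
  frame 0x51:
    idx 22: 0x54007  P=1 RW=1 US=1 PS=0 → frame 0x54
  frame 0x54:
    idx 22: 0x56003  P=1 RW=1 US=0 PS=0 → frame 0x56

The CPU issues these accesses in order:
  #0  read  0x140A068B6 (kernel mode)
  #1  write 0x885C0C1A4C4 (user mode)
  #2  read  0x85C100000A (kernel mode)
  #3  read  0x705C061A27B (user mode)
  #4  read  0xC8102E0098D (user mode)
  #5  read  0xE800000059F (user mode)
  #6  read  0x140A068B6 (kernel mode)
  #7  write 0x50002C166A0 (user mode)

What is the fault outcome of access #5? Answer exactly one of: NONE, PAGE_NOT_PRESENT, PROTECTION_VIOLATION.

Walk each access:
#0 VA=0x140A068B6 (r,kernel):
  lvl0: tbl 0x24, slot 0 ⇒ 0x27007 (P1/RW1/US1/PS0)
  lvl1: tbl 0x27, slot 5 ⇒ 0x28007 (P1/RW1/US1/PS0)
  lvl2: tbl 0x28, slot 5 ⇒ 0x2A007 (P1/RW1/US1/PS0)
  lvl3: tbl 0x2A, slot 6 ⇒ 0x2B007 (P1/RW1/US1/PS0)
  → PA=0x2B8B6  (4 entries read)
#1 VA=0x885C0C1A4C4 (w,user):
  lvl0: tbl 0x24, slot 17 ⇒ 0x2C007 (P1/RW1/US1/PS0)
  lvl1: tbl 0x2C, slot 23 ⇒ 0x30007 (P1/RW1/US1/PS0)
  lvl2: tbl 0x30, slot 6 ⇒ 0x33007 (P1/RW1/US1/PS0)
  lvl3: tbl 0x33, slot 26 ⇒ 0x37007 (P1/RW1/US1/PS0)
  → PA=0x374C4  (4 entries read)
#2 VA=0x85C100000A (r,kernel):
  lvl0: tbl 0x24, slot 1 ⇒ 0x39007 (P1/RW1/US1/PS0)
  lvl1: tbl 0x39, slot 23 ⇒ 0x3B007 (P1/RW1/US1/PS0)
  lvl2: tbl 0x3B, slot 8 ⇒ 0x3E087 (P1/RW1/US1/PS1)
  → PA=0x3E00A (huge @L2)  (3 entries read)
#3 VA=0x705C061A27B (r,user):
  lvl0: tbl 0x24, slot 14 ⇒ 0x3F007 (P1/RW1/US1/PS0)
  lvl1: tbl 0x3F, slot 23 ⇒ 0x41007 (P1/RW1/US1/PS0)
  lvl2: tbl 0x41, slot 3 ⇒ 0x42007 (P1/RW1/US1/PS0)
  lvl3: tbl 0x42, slot 26 ⇒ 0x45003 (P1/RW1/US0/PS0)
  ✗ PROTECTION_VIOLATION  [4 reads]
#4 VA=0xC8102E0098D (r,user):
  lvl0: tbl 0x24, slot 25 ⇒ 0x48007 (P1/RW1/US1/PS0)
  lvl1: tbl 0x48, slot 4 ⇒ 0x4A007 (P1/RW1/US1/PS0)
  lvl2: tbl 0x4A, slot 23 ⇒ 0x4C087 (P1/RW1/US1/PS1)
  → PA=0x4C98D (huge @L2)  (3 entries read)
#5 VA=0xE800000059F (r,user):
  lvl0: tbl 0x24, slot 29 ⇒ 0x7E004 (P0/RW0/US1/PS0)
  ✗ PAGE_NOT_PRESENT  [1 reads]
#6 VA=0x140A068B6 (r,kernel):
  TLB hit vpn=0x140A06 → PA=0x2B8B6
#7 VA=0x50002C166A0 (w,user):
  lvl0: tbl 0x24, slot 10 ⇒ 0x4F007 (P1/RW1/US1/PS0)
  lvl1: tbl 0x4F, slot 0 ⇒ 0x51007 (P1/RW1/US1/PS0)
  lvl2: tbl 0x51, slot 22 ⇒ 0x54007 (P1/RW1/US1/PS0)
  lvl3: tbl 0x54, slot 22 ⇒ 0x56003 (P1/RW1/US0/PS0)
  ✗ PROTECTION_VIOLATION  [4 reads]

Access #5 fault: PAGE_NOT_PRESENT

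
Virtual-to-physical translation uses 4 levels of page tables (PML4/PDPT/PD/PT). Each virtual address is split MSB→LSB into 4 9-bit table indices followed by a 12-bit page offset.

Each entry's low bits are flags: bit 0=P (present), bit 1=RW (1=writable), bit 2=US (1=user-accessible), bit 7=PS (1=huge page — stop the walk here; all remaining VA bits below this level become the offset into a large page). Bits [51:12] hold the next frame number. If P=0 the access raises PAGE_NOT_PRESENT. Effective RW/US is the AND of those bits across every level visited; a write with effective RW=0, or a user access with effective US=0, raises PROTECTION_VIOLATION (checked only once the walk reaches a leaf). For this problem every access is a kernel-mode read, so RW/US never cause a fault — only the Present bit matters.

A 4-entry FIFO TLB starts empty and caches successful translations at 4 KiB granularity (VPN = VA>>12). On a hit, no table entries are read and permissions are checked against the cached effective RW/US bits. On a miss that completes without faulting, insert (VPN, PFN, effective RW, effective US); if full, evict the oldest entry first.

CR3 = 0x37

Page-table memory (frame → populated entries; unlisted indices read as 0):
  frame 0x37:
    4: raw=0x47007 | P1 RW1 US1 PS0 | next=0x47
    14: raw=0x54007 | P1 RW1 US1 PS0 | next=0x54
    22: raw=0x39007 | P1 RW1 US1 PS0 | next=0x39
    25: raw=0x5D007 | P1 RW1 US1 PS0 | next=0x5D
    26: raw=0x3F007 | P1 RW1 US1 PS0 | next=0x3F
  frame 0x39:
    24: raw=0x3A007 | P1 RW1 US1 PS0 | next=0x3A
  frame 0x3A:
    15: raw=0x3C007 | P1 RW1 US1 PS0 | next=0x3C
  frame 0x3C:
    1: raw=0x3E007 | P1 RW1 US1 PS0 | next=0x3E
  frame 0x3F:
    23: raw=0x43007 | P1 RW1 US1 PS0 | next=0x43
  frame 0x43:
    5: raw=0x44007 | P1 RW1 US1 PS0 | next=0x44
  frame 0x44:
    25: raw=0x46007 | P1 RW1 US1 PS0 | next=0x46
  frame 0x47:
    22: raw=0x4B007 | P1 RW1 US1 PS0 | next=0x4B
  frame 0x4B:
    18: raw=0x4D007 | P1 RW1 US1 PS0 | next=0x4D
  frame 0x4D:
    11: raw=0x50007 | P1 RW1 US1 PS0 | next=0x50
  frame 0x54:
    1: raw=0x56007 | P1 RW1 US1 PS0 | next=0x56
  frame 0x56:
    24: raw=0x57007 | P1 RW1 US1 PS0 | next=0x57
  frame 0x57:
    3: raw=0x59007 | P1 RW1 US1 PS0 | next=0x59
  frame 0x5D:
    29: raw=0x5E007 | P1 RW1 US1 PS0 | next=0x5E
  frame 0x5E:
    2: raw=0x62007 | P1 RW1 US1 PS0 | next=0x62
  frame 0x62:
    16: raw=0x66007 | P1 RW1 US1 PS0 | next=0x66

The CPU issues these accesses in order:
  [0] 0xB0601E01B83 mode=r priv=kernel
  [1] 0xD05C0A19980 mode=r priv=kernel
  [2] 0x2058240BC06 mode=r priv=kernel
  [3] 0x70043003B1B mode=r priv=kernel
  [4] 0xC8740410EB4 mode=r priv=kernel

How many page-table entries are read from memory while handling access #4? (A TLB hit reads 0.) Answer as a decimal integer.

Trace:
#0 VA=0xB0601E01B83 (r,kernel):
  L0 @0x37[22] → 0x39007  P=1,RW=1,US=1,PS=0
  L1 @0x39[24] → 0x3A007  P=1,RW=1,US=1,PS=0
  L2 @0x3A[15] → 0x3C007  P=1,RW=1,US=1,PS=0
  L3 @0x3C[1] → 0x3E007  P=1,RW=1,US=1,PS=0
  → PA=0x3EB83  (4 entries read)
#1 VA=0xD05C0A19980 (r,kernel):
  L0 @0x37[26] → 0x3F007  P=1,RW=1,US=1,PS=0
  L1 @0x3F[23] → 0x43007  P=1,RW=1,US=1,PS=0
  L2 @0x43[5] → 0x44007  P=1,RW=1,US=1,PS=0
  L3 @0x44[25] → 0x46007  P=1,RW=1,US=1,PS=0
  → PA=0x46980  (4 entries read)
#2 VA=0x2058240BC06 (r,kernel):
  L0 @0x37[4] → 0x47007  P=1,RW=1,US=1,PS=0
  L1 @0x47[22] → 0x4B007  P=1,RW=1,US=1,PS=0
  L2 @0x4B[18] → 0x4D007  P=1,RW=1,US=1,PS=0
  L3 @0x4D[11] → 0x50007  P=1,RW=1,US=1,PS=0
  → PA=0x50C06  (4 entries read)
#3 VA=0x70043003B1B (r,kernel):
  L0 @0x37[14] → 0x54007  P=1,RW=1,US=1,PS=0
  L1 @0x54[1] → 0x56007  P=1,RW=1,US=1,PS=0
  L2 @0x56[24] → 0x57007  P=1,RW=1,US=1,PS=0
  L3 @0x57[3] → 0x59007  P=1,RW=1,US=1,PS=0
  → PA=0x59B1B  (4 entries read)
#4 VA=0xC8740410EB4 (r,kernel):
  L0 @0x37[25] → 0x5D007  P=1,RW=1,US=1,PS=0
  L1 @0x5D[29] → 0x5E007  P=1,RW=1,US=1,PS=0
  L2 @0x5E[2] → 0x62007  P=1,RW=1,US=1,PS=0
  L3 @0x62[16] → 0x66007  P=1,RW=1,US=1,PS=0
  → PA=0x66EB4  (4 entries read)

Entries read for #4: 4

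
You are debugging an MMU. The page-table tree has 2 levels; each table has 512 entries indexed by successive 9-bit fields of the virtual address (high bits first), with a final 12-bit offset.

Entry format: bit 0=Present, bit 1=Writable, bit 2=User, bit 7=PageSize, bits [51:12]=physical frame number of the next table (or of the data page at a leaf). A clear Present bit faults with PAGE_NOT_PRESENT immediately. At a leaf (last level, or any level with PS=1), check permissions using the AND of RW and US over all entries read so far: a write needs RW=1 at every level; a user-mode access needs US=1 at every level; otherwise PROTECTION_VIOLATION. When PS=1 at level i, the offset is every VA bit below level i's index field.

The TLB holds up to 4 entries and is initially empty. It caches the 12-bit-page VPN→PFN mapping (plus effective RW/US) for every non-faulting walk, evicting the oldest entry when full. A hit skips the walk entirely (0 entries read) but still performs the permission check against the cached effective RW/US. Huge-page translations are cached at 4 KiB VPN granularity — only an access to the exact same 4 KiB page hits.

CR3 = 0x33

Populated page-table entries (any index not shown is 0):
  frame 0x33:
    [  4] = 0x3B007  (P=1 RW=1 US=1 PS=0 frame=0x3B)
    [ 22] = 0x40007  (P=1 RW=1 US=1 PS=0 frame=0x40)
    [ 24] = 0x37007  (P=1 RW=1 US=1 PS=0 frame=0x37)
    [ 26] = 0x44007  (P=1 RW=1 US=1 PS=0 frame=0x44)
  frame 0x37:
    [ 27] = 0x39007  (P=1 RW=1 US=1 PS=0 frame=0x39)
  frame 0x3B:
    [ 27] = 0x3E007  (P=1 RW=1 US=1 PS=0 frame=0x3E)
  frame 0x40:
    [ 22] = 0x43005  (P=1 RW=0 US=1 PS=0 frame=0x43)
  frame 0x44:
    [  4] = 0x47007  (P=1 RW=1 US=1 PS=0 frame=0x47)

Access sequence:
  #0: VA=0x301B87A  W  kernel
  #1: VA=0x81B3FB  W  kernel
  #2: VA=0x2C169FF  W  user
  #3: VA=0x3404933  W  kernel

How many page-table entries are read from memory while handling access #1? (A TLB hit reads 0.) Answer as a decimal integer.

Trace:
#0 VA=0x301B87A (w,kernel):
  [0] read 0x33 idx=24: raw=0x37007 flags P=1 W=1 U=1 S=0
  [1] read 0x37 idx=27: raw=0x39007 flags P=1 W=1 U=1 S=0
  → PA=0x3987A  (2 entries read)
#1 VA=0x81B3FB (w,kernel):
  [0] read 0x33 idx=4: raw=0x3B007 flags P=1 W=1 U=1 S=0
  [1] read 0x3B idx=27: raw=0x3E007 flags P=1 W=1 U=1 S=0
  → PA=0x3E3FB  (2 entries read)
#2 VA=0x2C169FF (w,user):
  [0] read 0x33 idx=22: raw=0x40007 flags P=1 W=1 U=1 S=0
  [1] read 0x40 idx=22: raw=0x43005 flags P=1 W=0 U=1 S=0
  ⇒ fault: PROTECTION_VIOLATION  — 2 lookups
#3 VA=0x3404933 (w,kernel):
  [0] read 0x33 idx=26: raw=0x44007 flags P=1 W=1 U=1 S=0
  [1] read 0x44 idx=4: raw=0x47007 flags P=1 W=1 U=1 S=0
  → PA=0x47933  (2 entries read)

Entries read for #1: 2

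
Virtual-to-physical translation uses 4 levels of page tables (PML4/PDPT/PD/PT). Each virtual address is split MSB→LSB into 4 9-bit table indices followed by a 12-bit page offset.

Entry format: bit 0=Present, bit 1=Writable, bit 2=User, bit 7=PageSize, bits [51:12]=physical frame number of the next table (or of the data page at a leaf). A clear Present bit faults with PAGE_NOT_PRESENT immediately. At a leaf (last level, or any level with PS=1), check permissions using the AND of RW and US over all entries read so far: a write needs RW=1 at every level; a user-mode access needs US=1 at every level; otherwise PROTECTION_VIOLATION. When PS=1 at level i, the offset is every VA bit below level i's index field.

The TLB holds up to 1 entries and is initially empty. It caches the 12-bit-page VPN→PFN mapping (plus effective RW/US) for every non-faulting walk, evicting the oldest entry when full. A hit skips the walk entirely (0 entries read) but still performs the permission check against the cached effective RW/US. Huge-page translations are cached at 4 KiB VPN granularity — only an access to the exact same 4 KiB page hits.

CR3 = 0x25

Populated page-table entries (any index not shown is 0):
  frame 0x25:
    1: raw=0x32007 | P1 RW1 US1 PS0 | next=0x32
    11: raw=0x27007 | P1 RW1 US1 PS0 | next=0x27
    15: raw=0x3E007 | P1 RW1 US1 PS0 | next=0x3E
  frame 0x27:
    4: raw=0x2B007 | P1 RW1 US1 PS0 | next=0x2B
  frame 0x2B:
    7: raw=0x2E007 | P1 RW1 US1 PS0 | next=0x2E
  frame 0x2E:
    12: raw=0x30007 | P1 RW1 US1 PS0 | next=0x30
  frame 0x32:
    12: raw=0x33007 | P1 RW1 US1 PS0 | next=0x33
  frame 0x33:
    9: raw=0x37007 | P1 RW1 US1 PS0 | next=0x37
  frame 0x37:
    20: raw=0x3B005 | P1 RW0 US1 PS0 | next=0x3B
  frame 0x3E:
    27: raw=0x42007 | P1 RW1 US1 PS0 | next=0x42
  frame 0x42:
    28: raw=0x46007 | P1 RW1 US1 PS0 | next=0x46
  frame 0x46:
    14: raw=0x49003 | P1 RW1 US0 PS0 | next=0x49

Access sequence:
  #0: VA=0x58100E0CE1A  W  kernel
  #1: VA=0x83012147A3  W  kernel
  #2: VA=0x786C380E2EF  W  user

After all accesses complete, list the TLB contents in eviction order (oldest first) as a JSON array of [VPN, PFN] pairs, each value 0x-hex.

Trace:
#0 VA=0x58100E0CE1A (w,kernel):
  L0: frame=0x25 idx=11 entry=0x27007 [P=1 RW=1 US=1 PS=0]
  L1: frame=0x27 idx=4 entry=0x2B007 [P=1 RW=1 US=1 PS=0]
  L2: frame=0x2B idx=7 entry=0x2E007 [P=1 RW=1 US=1 PS=0]
  L3: frame=0x2E idx=12 entry=0x30007 [P=1 RW=1 US=1 PS=0]
  → PA=0x30E1A  (4 entries read)
#1 VA=0x83012147A3 (w,kernel):
  L0: frame=0x25 idx=1 entry=0x32007 [P=1 RW=1 US=1 PS=0]
  L1: frame=0x32 idx=12 entry=0x33007 [P=1 RW=1 US=1 PS=0]
  L2: frame=0x33 idx=9 entry=0x37007 [P=1 RW=1 US=1 PS=0]
  L3: frame=0x37 idx=20 entry=0x3B005 [P=1 RW=0 US=1 PS=0]
  ✗ PROTECTION_VIOLATION  [4 reads]
#2 VA=0x786C380E2EF (w,user):
  L0: frame=0x25 idx=15 entry=0x3E007 [P=1 RW=1 US=1 PS=0]
  L1: frame=0x3E idx=27 entry=0x42007 [P=1 RW=1 US=1 PS=0]
  L2: frame=0x42 idx=28 entry=0x46007 [P=1 RW=1 US=1 PS=0]
  L3: frame=0x46 idx=14 entry=0x49003 [P=1 RW=1 US=0 PS=0]
  ✗ PROTECTION_VIOLATION  [4 reads]

TLB: [["0x58100E0C", "0x30"]]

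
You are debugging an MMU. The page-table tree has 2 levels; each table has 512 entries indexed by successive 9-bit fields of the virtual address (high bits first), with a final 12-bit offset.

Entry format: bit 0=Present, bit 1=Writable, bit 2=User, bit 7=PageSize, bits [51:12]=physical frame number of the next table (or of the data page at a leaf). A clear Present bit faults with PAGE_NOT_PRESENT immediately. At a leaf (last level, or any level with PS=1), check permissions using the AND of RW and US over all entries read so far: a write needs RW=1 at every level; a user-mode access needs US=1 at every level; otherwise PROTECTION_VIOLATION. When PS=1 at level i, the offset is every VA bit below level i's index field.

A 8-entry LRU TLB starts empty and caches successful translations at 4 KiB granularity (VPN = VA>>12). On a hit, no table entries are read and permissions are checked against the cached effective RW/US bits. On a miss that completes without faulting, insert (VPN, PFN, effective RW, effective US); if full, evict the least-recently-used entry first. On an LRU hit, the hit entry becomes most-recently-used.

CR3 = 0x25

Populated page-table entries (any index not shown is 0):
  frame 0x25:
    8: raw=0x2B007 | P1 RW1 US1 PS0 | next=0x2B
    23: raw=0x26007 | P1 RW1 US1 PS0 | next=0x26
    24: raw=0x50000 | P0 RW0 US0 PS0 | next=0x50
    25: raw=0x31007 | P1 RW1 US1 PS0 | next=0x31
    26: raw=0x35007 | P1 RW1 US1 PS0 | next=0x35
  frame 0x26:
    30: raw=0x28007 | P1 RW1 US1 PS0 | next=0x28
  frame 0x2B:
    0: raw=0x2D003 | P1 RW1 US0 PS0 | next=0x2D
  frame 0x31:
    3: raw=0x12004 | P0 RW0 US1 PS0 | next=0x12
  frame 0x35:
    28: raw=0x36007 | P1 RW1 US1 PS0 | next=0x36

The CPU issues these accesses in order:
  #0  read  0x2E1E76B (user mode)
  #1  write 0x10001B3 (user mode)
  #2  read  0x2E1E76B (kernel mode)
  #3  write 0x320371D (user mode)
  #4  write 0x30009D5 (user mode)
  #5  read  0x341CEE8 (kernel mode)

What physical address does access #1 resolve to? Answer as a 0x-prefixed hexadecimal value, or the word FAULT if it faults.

Trace:
#0 VA=0x2E1E76B (r,user):
  L0: frame=0x25 idx=23 entry=0x26007 [P=1 RW=1 US=1 PS=0]
  L1: frame=0x26 idx=30 entry=0x28007 [P=1 RW=1 US=1 PS=0]
  ⇒ phys 0x2876B  [2 reads]
#1 VA=0x10001B3 (w,user):
  L0: frame=0x25 idx=8 entry=0x2B007 [P=1 RW=1 US=1 PS=0]
  L1: frame=0x2B idx=0 entry=0x2D003 [P=1 RW=1 US=0 PS=0]
  ✗ PROTECTION_VIOLATION  [2 reads]
#2 VA=0x2E1E76B (r,kernel):
  TLB hit vpn=0x2E1E → PA=0x2876B
#3 VA=0x320371D (w,user):
  L0: frame=0x25 idx=25 entry=0x31007 [P=1 RW=1 US=1 PS=0]
  L1: frame=0x31 idx=3 entry=0x12004 [P=0 RW=0 US=1 PS=0]
  ✗ PAGE_NOT_PRESENT  [2 reads]
#4 VA=0x30009D5 (w,user):
  L0: frame=0x25 idx=24 entry=0x50000 [P=0 RW=0 US=0 PS=0]
  ✗ PAGE_NOT_PRESENT  [1 reads]
#5 VA=0x341CEE8 (r,kernel):
  L0: frame=0x25 idx=26 entry=0x35007 [P=1 RW=1 US=1 PS=0]
  L1: frame=0x35 idx=28 entry=0x36007 [P=1 RW=1 US=1 PS=0]
  ⇒ phys 0x36EE8  [2 reads]

Access #1 PA: FAULT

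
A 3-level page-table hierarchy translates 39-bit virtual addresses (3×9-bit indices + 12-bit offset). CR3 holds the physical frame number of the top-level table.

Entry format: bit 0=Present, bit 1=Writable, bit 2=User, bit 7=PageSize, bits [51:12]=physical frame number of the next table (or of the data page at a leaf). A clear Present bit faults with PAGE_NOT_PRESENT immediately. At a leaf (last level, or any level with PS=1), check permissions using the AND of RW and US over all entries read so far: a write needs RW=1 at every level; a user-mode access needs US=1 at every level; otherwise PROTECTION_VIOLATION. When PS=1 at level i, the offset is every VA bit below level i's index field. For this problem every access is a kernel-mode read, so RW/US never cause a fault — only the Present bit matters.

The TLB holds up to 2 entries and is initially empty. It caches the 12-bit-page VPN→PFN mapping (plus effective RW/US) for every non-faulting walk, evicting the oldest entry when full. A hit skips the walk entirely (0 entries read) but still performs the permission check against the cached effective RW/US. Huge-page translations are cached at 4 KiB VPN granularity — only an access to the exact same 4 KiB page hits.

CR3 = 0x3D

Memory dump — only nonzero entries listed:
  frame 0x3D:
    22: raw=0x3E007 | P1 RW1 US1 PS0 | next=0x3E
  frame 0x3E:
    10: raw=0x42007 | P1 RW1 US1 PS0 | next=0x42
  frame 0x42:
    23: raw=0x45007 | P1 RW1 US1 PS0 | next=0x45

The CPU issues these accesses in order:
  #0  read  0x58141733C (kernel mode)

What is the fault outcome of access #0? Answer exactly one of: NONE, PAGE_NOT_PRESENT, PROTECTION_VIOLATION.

Per-access translation:
#0 VA=0x58141733C (r,kernel):
  L0: frame=0x3D idx=22 entry=0x3E007 [P=1 RW=1 US=1 PS=0]
  L1: frame=0x3E idx=10 entry=0x42007 [P=1 RW=1 US=1 PS=0]
  L2: frame=0x42 idx=23 entry=0x45007 [P=1 RW=1 US=1 PS=0]
  ⇒ phys 0x4533C  [3 reads]

Access #0 fault: NONE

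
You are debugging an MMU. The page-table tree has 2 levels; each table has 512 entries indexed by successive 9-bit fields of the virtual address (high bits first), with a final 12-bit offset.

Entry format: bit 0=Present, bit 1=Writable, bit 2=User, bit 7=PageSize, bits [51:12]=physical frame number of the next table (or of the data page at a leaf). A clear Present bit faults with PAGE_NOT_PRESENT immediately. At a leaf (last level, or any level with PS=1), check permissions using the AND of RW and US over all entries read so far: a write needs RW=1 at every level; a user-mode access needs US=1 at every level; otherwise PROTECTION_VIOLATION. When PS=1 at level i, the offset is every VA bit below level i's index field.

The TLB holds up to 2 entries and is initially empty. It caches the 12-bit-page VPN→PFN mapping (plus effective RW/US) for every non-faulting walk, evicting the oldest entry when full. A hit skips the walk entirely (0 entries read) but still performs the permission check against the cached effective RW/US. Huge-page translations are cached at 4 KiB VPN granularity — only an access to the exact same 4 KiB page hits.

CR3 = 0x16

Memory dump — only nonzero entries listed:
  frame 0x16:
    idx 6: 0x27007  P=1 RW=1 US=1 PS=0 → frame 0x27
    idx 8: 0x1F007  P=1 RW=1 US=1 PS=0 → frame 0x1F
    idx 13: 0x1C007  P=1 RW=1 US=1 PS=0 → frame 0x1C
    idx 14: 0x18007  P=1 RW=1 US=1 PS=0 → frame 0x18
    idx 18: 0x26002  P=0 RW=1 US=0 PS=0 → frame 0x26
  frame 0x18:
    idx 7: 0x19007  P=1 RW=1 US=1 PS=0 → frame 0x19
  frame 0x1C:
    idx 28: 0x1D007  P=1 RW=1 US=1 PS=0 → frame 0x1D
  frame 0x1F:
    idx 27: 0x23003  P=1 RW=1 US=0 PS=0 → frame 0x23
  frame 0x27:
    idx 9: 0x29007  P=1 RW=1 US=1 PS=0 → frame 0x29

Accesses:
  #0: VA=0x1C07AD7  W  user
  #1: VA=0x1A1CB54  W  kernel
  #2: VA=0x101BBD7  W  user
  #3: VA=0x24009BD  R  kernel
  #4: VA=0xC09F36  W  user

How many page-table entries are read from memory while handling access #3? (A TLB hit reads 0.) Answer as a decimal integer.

Walk each access:
#0 VA=0x1C07AD7 (w,user):
  L0: frame=0x16 idx=14 entry=0x18007 [P=1 RW=1 US=1 PS=0]
  L1: frame=0x18 idx=7 entry=0x19007 [P=1 RW=1 US=1 PS=0]
  ⇒ phys 0x19AD7  [2 reads]
#1 VA=0x1A1CB54 (w,kernel):
  L0: frame=0x16 idx=13 entry=0x1C007 [P=1 RW=1 US=1 PS=0]
  L1: frame=0x1C idx=28 entry=0x1D007 [P=1 RW=1 US=1 PS=0]
  ⇒ phys 0x1DB54  [2 reads]
#2 VA=0x101BBD7 (w,user):
  L0: frame=0x16 idx=8 entry=0x1F007 [P=1 RW=1 US=1 PS=0]
  L1: frame=0x1F idx=27 entry=0x23003 [P=1 RW=1 US=0 PS=0]
  ✗ PROTECTION_VIOLATION  [2 reads]
#3 VA=0x24009BD (r,kernel):
  L0: frame=0x16 idx=18 entry=0x26002 [P=0 RW=1 US=0 PS=0]
  ✗ PAGE_NOT_PRESENT  [1 reads]
#4 VA=0xC09F36 (w,user):
  L0: frame=0x16 idx=6 entry=0x27007 [P=1 RW=1 US=1 PS=0]
  L1: frame=0x27 idx=9 entry=0x29007 [P=1 RW=1 US=1 PS=0]
  ⇒ phys 0x29F36  [2 reads]

Entries read for #3: 1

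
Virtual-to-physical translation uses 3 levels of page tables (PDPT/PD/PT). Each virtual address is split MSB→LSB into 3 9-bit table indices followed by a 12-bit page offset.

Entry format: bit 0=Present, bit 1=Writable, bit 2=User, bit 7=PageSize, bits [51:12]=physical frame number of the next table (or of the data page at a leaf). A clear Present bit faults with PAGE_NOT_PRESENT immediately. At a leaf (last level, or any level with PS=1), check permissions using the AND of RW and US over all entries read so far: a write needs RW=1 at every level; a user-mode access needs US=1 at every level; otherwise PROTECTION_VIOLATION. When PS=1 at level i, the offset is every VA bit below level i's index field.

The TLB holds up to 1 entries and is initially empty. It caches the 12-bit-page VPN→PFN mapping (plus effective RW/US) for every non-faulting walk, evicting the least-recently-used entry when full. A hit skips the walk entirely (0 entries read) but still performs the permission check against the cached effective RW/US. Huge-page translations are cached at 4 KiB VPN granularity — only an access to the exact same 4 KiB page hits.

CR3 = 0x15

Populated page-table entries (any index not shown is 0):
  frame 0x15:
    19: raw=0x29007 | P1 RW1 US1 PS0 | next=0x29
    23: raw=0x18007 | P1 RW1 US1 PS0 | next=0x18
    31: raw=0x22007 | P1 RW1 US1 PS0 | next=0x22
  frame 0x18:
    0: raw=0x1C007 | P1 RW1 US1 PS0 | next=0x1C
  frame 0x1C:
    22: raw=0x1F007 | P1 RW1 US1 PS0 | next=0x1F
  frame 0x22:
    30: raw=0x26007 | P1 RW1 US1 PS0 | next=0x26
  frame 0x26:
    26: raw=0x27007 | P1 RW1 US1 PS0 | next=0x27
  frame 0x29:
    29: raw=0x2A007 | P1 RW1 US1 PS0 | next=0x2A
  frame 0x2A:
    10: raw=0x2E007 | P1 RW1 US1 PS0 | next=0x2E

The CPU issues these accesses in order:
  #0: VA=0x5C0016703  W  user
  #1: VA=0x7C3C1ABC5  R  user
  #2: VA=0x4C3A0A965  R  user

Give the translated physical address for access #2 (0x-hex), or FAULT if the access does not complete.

Per-access translation:
#0 VA=0x5C0016703 (w,user):
  lvl0: tbl 0x15, slot 23 ⇒ 0x18007 (P1/RW1/US1/PS0)
  lvl1: tbl 0x18, slot 0 ⇒ 0x1C007 (P1/RW1/US1/PS0)
  lvl2: tbl 0x1C, slot 22 ⇒ 0x1F007 (P1/RW1/US1/PS0)
  ⇒ phys 0x1F703  [3 reads]
#1 VA=0x7C3C1ABC5 (r,user):
  lvl0: tbl 0x15, slot 31 ⇒ 0x22007 (P1/RW1/US1/PS0)
  lvl1: tbl 0x22, slot 30 ⇒ 0x26007 (P1/RW1/US1/PS0)
  lvl2: tbl 0x26, slot 26 ⇒ 0x27007 (P1/RW1/US1/PS0)
  ⇒ phys 0x27BC5  [3 reads]
#2 VA=0x4C3A0A965 (r,user):
  lvl0: tbl 0x15, slot 19 ⇒ 0x29007 (P1/RW1/US1/PS0)
  lvl1: tbl 0x29, slot 29 ⇒ 0x2A007 (P1/RW1/US1/PS0)
  lvl2: tbl 0x2A, slot 10 ⇒ 0x2E007 (P1/RW1/US1/PS0)
  ⇒ phys 0x2E965  [3 reads]

Access #2 PA: 0x2E965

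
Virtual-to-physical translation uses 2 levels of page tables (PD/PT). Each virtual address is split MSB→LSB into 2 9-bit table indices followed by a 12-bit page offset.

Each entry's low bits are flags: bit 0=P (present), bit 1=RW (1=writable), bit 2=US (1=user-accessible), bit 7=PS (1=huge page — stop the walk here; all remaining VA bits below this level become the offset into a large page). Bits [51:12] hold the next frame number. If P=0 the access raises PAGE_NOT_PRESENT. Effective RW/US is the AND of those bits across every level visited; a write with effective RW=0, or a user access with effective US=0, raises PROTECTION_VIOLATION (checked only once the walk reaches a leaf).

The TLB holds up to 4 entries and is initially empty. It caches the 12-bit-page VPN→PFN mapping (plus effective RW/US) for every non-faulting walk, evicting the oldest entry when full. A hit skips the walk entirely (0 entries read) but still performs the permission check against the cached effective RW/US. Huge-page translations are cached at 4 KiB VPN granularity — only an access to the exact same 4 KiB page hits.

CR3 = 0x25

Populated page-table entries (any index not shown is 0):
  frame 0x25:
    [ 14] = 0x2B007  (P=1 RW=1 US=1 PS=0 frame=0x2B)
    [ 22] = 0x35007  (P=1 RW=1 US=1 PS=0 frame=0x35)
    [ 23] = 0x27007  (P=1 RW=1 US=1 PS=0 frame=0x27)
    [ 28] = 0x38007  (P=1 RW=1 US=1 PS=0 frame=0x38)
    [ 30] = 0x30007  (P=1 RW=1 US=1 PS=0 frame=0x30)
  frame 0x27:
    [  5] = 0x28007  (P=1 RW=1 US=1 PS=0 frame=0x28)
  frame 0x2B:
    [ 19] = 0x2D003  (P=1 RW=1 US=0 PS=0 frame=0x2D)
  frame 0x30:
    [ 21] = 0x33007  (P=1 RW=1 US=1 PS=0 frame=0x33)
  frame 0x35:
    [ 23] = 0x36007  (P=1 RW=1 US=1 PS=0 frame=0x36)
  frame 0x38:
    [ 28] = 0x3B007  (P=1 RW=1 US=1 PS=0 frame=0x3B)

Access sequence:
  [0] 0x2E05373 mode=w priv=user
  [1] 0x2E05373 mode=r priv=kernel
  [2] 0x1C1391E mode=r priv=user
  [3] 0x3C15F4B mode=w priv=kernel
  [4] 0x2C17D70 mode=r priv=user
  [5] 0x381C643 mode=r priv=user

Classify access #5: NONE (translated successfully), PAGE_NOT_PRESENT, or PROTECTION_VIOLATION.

Per-access translation:
#0 VA=0x2E05373 (w,user):
  lvl0: tbl 0x25, slot 23 ⇒ 0x27007 (P1/RW1/US1/PS0)
  lvl1: tbl 0x27, slot 5 ⇒ 0x28007 (P1/RW1/US1/PS0)
  ✓ 0x28373  — 2 lookups
#1 VA=0x2E05373 (r,kernel):
  TLB hit vpn=0x2E05 → PA=0x28373
#2 VA=0x1C1391E (r,user):
  lvl0: tbl 0x25, slot 14 ⇒ 0x2B007 (P1/RW1/US1/PS0)
  lvl1: tbl 0x2B, slot 19 ⇒ 0x2D003 (P1/RW1/US0/PS0)
  → PROTECTION_VIOLATION  (2 entries read)
#3 VA=0x3C15F4B (w,kernel):
  lvl0: tbl 0x25, slot 30 ⇒ 0x30007 (P1/RW1/US1/PS0)
  lvl1: tbl 0x30, slot 21 ⇒ 0x33007 (P1/RW1/US1/PS0)
  ✓ 0x33F4B  — 2 lookups
#4 VA=0x2C17D70 (r,user):
  lvl0: tbl 0x25, slot 22 ⇒ 0x35007 (P1/RW1/US1/PS0)
  lvl1: tbl 0x35, slot 23 ⇒ 0x36007 (P1/RW1/US1/PS0)
  ✓ 0x36D70  — 2 lookups
#5 VA=0x381C643 (r,user):
  lvl0: tbl 0x25, slot 28 ⇒ 0x38007 (P1/RW1/US1/PS0)
  lvl1: tbl 0x38, slot 28 ⇒ 0x3B007 (P1/RW1/US1/PS0)
  ✓ 0x3B643  — 2 lookups

Access #5 fault: NONE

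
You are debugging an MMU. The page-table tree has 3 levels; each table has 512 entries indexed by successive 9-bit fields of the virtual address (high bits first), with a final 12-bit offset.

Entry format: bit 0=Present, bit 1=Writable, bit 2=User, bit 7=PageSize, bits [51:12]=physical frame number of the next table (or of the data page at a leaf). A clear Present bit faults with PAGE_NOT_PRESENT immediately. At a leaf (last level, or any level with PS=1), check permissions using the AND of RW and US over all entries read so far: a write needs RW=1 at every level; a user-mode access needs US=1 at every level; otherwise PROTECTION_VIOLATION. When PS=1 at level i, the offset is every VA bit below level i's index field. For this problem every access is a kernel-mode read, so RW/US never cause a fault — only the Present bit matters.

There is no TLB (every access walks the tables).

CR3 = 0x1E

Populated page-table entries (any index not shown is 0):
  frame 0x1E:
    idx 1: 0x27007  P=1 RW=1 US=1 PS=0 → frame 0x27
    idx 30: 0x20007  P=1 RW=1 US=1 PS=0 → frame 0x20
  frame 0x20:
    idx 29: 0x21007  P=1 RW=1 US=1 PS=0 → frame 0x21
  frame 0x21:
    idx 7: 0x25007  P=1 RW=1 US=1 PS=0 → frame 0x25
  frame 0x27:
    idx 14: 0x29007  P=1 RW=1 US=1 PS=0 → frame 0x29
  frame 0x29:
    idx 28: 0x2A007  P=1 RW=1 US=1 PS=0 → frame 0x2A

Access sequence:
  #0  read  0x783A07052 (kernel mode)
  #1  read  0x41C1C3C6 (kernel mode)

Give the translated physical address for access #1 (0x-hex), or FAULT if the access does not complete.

Walk each access:
#0 VA=0x783A07052 (r,kernel):
  L0: frame=0x1E idx=30 entry=0x20007 [P=1 RW=1 US=1 PS=0]
  L1: frame=0x20 idx=29 entry=0x21007 [P=1 RW=1 US=1 PS=0]
  L2: frame=0x21 idx=7 entry=0x25007 [P=1 RW=1 US=1 PS=0]
  → PA=0x25052  (3 entries read)
#1 VA=0x41C1C3C6 (r,kernel):
  L0: frame=0x1E idx=1 entry=0x27007 [P=1 RW=1 US=1 PS=0]
  L1: frame=0x27 idx=14 entry=0x29007 [P=1 RW=1 US=1 PS=0]
  L2: frame=0x29 idx=28 entry=0x2A007 [P=1 RW=1 US=1 PS=0]
  → PA=0x2A3C6  (3 entries read)

Access #1 PA: 0x2A3C6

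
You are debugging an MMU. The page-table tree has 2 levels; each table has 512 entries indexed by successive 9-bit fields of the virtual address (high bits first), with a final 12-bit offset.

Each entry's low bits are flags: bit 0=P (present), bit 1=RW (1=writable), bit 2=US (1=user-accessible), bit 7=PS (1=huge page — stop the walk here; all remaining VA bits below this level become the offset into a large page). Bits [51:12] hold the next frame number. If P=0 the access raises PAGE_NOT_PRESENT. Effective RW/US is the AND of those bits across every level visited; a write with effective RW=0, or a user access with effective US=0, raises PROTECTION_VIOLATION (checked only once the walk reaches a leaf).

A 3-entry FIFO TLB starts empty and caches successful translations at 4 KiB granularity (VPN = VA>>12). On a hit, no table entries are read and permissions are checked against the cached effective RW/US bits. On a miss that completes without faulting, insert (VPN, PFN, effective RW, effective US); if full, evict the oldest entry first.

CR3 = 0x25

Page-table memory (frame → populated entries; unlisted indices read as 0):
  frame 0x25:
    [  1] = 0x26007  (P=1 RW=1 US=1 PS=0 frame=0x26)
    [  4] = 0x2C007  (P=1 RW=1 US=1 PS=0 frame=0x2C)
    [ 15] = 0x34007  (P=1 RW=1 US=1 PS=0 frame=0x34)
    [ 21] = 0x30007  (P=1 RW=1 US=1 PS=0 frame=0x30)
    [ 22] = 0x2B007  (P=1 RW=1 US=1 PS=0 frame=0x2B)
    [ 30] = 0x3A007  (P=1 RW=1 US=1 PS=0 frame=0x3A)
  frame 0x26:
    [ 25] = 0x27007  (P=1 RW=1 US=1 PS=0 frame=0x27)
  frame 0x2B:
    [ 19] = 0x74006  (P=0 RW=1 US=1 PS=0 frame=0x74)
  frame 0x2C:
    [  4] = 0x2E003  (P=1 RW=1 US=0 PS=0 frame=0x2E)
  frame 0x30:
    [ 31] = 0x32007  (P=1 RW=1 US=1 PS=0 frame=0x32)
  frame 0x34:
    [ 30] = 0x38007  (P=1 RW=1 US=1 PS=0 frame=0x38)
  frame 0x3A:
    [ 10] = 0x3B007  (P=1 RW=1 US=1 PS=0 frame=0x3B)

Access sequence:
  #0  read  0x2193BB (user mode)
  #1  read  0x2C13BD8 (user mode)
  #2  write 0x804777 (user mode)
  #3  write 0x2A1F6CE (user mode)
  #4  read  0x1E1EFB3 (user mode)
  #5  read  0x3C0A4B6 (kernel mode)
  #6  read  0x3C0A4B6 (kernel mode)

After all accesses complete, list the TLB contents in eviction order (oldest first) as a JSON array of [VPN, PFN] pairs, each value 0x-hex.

Trace:
#0 VA=0x2193BB (r,user):
  L0 @0x25[1] → 0x26007  P=1,RW=1,US=1,PS=0
  L1 @0x26[25] → 0x27007  P=1,RW=1,US=1,PS=0
  ✓ 0x273BB  — 2 lookups
#1 VA=0x2C13BD8 (r,user):
  L0 @0x25[22] → 0x2B007  P=1,RW=1,US=1,PS=0
  L1 @0x2B[19] → 0x74006  P=0,RW=1,US=1,PS=0
  ⇒ fault: PAGE_NOT_PRESENT  — 2 lookups
#2 VA=0x804777 (w,user):
  L0 @0x25[4] → 0x2C007  P=1,RW=1,US=1,PS=0
  L1 @0x2C[4] → 0x2E003  P=1,RW=1,US=0,PS=0
  ⇒ fault: PROTECTION_VIOLATION  — 2 lookups
#3 VA=0x2A1F6CE (w,user):
  L0 @0x25[21] → 0x30007  P=1,RW=1,US=1,PS=0
  L1 @0x30[31] → 0x32007  P=1,RW=1,US=1,PS=0
  ✓ 0x326CE  — 2 lookups
#4 VA=0x1E1EFB3 (r,user):
  L0 @0x25[15] → 0x34007  P=1,RW=1,US=1,PS=0
  L1 @0x34[30] → 0x38007  P=1,RW=1,US=1,PS=0
  ✓ 0x38FB3  — 2 lookups
#5 VA=0x3C0A4B6 (r,kernel):
  L0 @0x25[30] → 0x3A007  P=1,RW=1,US=1,PS=0
  L1 @0x3A[10] → 0x3B007  P=1,RW=1,US=1,PS=0
  ✓ 0x3B4B6  — 2 lookups
#6 VA=0x3C0A4B6 (r,kernel):
  TLB hit vpn=0x3C0A → PA=0x3B4B6

TLB: [["0x2A1F", "0x32"], ["0x1E1E", "0x38"], ["0x3C0A", "0x3B"]]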